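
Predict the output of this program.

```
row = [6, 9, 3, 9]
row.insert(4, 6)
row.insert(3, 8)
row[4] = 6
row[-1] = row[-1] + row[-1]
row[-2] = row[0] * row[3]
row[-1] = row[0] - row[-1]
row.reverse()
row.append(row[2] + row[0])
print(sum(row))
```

70

insert 6 at 4 → [6, 9, 3, 9, 6]
insert 8 at 3 → [6, 9, 3, 8, 9, 6]
row[4] = 6 → [6, 9, 3, 8, 6, 6]
row[-1] = row[-1]+row[-1] = 6+6 = 12 → [6, 9, 3, 8, 6, 12]
row[-2] = row[0]*row[3] = 6*8 = 48 → [6, 9, 3, 8, 48, 12]
row[-1] = row[0]-row[-1] = 6-12 = -6 → [6, 9, 3, 8, 48, -6]
reverse → [-6, 48, 8, 3, 9, 6]
append row[2]+row[0] = 8+(-6) = 2 → [-6, 48, 8, 3, 9, 6, 2]
sum = 70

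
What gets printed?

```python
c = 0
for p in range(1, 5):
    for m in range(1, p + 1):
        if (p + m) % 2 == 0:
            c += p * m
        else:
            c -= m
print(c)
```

34

p=1,m=1: even sum, c = 0+1 = 1
p=2,m=1: odd sum, c = 1-1 = 0
p=2,m=2: even sum, c = 0+4 = 4
p=3,m=1: even sum, c = 4+3 = 7
p=3,m=2: odd sum, c = 7-2 = 5
p=3,m=3: even sum, c = 5+9 = 14
p=4,m=1: odd sum, c = 14-1 = 13
p=4,m=2: even sum, c = 13+8 = 21
p=4,m=3: odd sum, c = 21-3 = 18
p=4,m=4: even sum, c = 18+16 = 34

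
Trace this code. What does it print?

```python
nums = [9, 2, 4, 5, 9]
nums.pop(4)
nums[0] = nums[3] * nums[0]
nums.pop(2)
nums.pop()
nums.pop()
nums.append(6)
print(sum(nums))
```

51

pop(4) removes 9 → [9, 2, 4, 5]
nums[0] = nums[3]*nums[0] = 5*9 = 45 → [45, 2, 4, 5]
pop(2) removes 4 → [45, 2, 5]
pop() removes 5 → [45, 2]
pop() removes 2 → [45]
append 6 → [45, 6]
sum = 51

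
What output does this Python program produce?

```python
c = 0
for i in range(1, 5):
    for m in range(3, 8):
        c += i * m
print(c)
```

250

i=1,m=3: c = 0+3 = 3
i=1,m=4: c = 3+4 = 7
i=1,m=5: c = 7+5 = 12
i=1,m=6: c = 12+6 = 18
i=1,m=7: c = 18+7 = 25
i=2,m=3: c = 25+6 = 31
i=2,m=4: c = 31+8 = 39
i=2,m=5: c = 39+10 = 49
i=2,m=6: c = 49+12 = 61
i=2,m=7: c = 61+14 = 75
i=3,m=3: c = 75+9 = 84
i=3,m=4: c = 84+12 = 96
i=3,m=5: c = 96+15 = 111
i=3,m=6: c = 111+18 = 129
i=3,m=7: c = 129+21 = 150
i=4,m=3: c = 150+12 = 162
i=4,m=4: c = 162+16 = 178
i=4,m=5: c = 178+20 = 198
i=4,m=6: c = 198+24 = 222
i=4,m=7: c = 222+28 = 250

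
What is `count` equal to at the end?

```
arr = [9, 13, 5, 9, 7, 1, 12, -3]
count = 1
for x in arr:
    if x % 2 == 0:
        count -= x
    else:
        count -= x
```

x=9: not even, count = 1-9 = -8
x=13: not even, count = (-8)-13 = -21
x=5: not even, count = (-21)-5 = -26
x=9: not even, count = (-26)-9 = -35
x=7: not even, count = (-35)-7 = -42
x=1: not even, count = (-42)-1 = -43
x=12: even, count = (-43)-12 = -55
x=-3: not even, count = (-55)-(-3) = -52

-52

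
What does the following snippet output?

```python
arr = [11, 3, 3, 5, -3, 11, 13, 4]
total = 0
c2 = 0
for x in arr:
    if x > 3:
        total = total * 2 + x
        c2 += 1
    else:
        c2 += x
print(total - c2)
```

282

x=11: >3, total = 0*2+11 = 11; c2=1
x=3: not >3; c2=4
x=3: not >3; c2=7
x=5: >3, total = 11*2+5 = 27; c2=8
x=-3: not >3; c2=5
x=11: >3, total = 27*2+11 = 65; c2=6
x=13: >3, total = 65*2+13 = 143; c2=7
x=4: >3, total = 143*2+4 = 290; c2=8
total-c2 = 290-8 = 282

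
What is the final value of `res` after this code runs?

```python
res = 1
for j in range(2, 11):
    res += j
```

55

j=2: res = 1+2 = 3
j=3: res = 3+3 = 6
j=4: res = 6+4 = 10
j=5: res = 10+5 = 15
j=6: res = 15+6 = 21
j=7: res = 21+7 = 28
j=8: res = 28+8 = 36
j=9: res = 36+9 = 45
j=10: res = 45+10 = 55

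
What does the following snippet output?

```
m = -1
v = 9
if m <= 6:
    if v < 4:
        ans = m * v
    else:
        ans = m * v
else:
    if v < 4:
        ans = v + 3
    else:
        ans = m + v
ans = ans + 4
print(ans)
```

m=-1, v=9
m <= 6 is True; v < 4 is False
→ ans = m * v = -9
ans = (-9)+4 = -5

-5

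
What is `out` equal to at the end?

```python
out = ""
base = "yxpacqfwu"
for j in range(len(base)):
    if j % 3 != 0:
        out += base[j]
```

'xpcqwu'

j=0: skip
j=1: add 'x' → 'x'
j=2: add 'p' → 'xp'
j=3: skip
j=4: add 'c' → 'xpc'
j=5: add 'q' → 'xpcq'
j=6: skip
j=7: add 'w' → 'xpcqw'
j=8: add 'u' → 'xpcqwu'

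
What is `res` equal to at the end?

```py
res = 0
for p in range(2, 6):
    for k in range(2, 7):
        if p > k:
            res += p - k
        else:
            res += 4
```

66

p=2,k=2: not 2>2, res = 0+4 = 4
p=2,k=3: not 2>3, res = 4+4 = 8
p=2,k=4: not 2>4, res = 8+4 = 12
p=2,k=5: not 2>5, res = 12+4 = 16
p=2,k=6: not 2>6, res = 16+4 = 20
p=3,k=2: 3>2, res = 20+1 = 21
p=3,k=3: not 3>3, res = 21+4 = 25
p=3,k=4: not 3>4, res = 25+4 = 29
p=3,k=5: not 3>5, res = 29+4 = 33
p=3,k=6: not 3>6, res = 33+4 = 37
p=4,k=2: 4>2, res = 37+2 = 39
p=4,k=3: 4>3, res = 39+1 = 40
p=4,k=4: not 4>4, res = 40+4 = 44
p=4,k=5: not 4>5, res = 44+4 = 48
p=4,k=6: not 4>6, res = 48+4 = 52
p=5,k=2: 5>2, res = 52+3 = 55
p=5,k=3: 5>3, res = 55+2 = 57
p=5,k=4: 5>4, res = 57+1 = 58
p=5,k=5: not 5>5, res = 58+4 = 62
p=5,k=6: not 5>6, res = 62+4 = 66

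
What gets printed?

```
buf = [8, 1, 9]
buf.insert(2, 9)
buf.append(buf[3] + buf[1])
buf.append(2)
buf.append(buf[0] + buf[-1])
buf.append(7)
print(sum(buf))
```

56

insert 9 at 2 → [8, 1, 9, 9]
append buf[3]+buf[1] = 9+1 = 10 → [8, 1, 9, 9, 10]
append 2 → [8, 1, 9, 9, 10, 2]
append buf[0]+buf[-1] = 8+2 = 10 → [8, 1, 9, 9, 10, 2, 10]
append 7 → [8, 1, 9, 9, 10, 2, 10, 7]
sum = 56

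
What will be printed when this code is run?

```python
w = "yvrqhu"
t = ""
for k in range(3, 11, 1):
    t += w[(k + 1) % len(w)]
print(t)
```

huyvrqhu

k=3: add w[4]='h' → 'h'
k=4: add w[5]='u' → 'hu'
k=5: add w[0]='y' → 'huy'
k=6: add w[1]='v' → 'huyv'
k=7: add w[2]='r' → 'huyvr'
k=8: add w[3]='q' → 'huyvrq'
k=9: add w[4]='h' → 'huyvrqh'
k=10: add w[5]='u' → 'huyvrqhu'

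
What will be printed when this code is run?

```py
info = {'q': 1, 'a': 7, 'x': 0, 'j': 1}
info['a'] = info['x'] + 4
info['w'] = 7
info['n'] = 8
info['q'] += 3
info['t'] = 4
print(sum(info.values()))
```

info['a'] = info['x']+4 = 4 → {'q': 1, 'a': 4, 'x': 0, 'j': 1}
info['w'] = 7 → {'q': 1, 'a': 4, 'x': 0, 'j': 1, 'w': 7}
info['n'] = 8 → {'q': 1, 'a': 4, 'x': 0, 'j': 1, 'w': 7, 'n': 8}
info['q'] = 1+3 = 4 → {'q': 4, 'a': 4, 'x': 0, 'j': 1, 'w': 7, 'n': 8}
info['t'] = 4 → {'q': 4, 'a': 4, 'x': 0, 'j': 1, 'w': 7, 'n': 8, 't': 4}
sum of values = 28

28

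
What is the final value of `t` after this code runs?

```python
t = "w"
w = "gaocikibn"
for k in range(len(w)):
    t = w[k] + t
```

k=0: prepend 'g' → 'gw'
k=1: prepend 'a' → 'agw'
k=2: prepend 'o' → 'oagw'
k=3: prepend 'c' → 'coagw'
k=4: prepend 'i' → 'icoagw'
k=5: prepend 'k' → 'kicoagw'
k=6: prepend 'i' → 'ikicoagw'
k=7: prepend 'b' → 'bikicoagw'
k=8: prepend 'n' → 'nbikicoagw'

'nbikicoagw'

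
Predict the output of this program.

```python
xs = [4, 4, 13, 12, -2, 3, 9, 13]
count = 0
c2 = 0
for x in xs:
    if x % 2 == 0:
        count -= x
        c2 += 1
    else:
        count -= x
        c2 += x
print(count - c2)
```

x=4: even, count = 0-4 = -4; c2=1
x=4: even, count = (-4)-4 = -8; c2=2
x=13: not even, count = (-8)-13 = -21; c2=15
x=12: even, count = (-21)-12 = -33; c2=16
x=-2: even, count = (-33)-(-2) = -31; c2=17
x=3: not even, count = (-31)-3 = -34; c2=20
x=9: not even, count = (-34)-9 = -43; c2=29
x=13: not even, count = (-43)-13 = -56; c2=42
count-c2 = (-56)-42 = -98

-98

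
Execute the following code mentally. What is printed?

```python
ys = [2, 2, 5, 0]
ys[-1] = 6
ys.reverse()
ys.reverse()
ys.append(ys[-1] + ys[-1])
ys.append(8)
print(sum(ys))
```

ys[-1] = 6 → [2, 2, 5, 6]
reverse → [6, 5, 2, 2]
reverse → [2, 2, 5, 6]
append ys[-1]+ys[-1] = 6+6 = 12 → [2, 2, 5, 6, 12]
append 8 → [2, 2, 5, 6, 12, 8]
sum = 35

35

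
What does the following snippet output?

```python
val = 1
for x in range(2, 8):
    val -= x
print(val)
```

x=2: val = 1-2 = -1
x=3: val = (-1)-3 = -4
x=4: val = (-4)-4 = -8
x=5: val = (-8)-5 = -13
x=6: val = (-13)-6 = -19
x=7: val = (-19)-7 = -26

-26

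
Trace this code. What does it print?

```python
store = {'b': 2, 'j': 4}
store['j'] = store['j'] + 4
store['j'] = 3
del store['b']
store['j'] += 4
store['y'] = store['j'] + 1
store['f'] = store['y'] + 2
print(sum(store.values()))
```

25

store['j'] = store['j']+4 = 8 → {'b': 2, 'j': 8}
store['j'] = 3 → {'b': 2, 'j': 3}
del 'b' → {'j': 3}
store['j'] = 3+4 = 7 → {'j': 7}
store['y'] = store['j']+1 = 8 → {'j': 7, 'y': 8}
store['f'] = store['y']+2 = 10 → {'j': 7, 'y': 8, 'f': 10}
sum of values = 25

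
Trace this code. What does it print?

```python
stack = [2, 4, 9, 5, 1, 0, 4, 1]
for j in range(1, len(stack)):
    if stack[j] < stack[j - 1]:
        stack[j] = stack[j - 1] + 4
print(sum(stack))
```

120

j=1: 4>=2, unchanged → [2, 4, 9, 5, 1, 0, 4, 1]
j=2: 9>=4, unchanged → [2, 4, 9, 5, 1, 0, 4, 1]
j=3: 5<9, stack[3] = 9+4 = 13 → [2, 4, 9, 13, 1, 0, 4, 1]
j=4: 1<13, stack[4] = 13+4 = 17 → [2, 4, 9, 13, 17, 0, 4, 1]
j=5: 0<17, stack[5] = 17+4 = 21 → [2, 4, 9, 13, 17, 21, 4, 1]
j=6: 4<21, stack[6] = 21+4 = 25 → [2, 4, 9, 13, 17, 21, 25, 1]
j=7: 1<25, stack[7] = 25+4 = 29 → [2, 4, 9, 13, 17, 21, 25, 29]
sum = 120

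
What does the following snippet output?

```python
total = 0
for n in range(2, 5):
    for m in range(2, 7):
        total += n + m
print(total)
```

105

n=2,m=2: total = 0+4 = 4
n=2,m=3: total = 4+5 = 9
n=2,m=4: total = 9+6 = 15
n=2,m=5: total = 15+7 = 22
n=2,m=6: total = 22+8 = 30
n=3,m=2: total = 30+5 = 35
n=3,m=3: total = 35+6 = 41
n=3,m=4: total = 41+7 = 48
n=3,m=5: total = 48+8 = 56
n=3,m=6: total = 56+9 = 65
n=4,m=2: total = 65+6 = 71
n=4,m=3: total = 71+7 = 78
n=4,m=4: total = 78+8 = 86
n=4,m=5: total = 86+9 = 95
n=4,m=6: total = 95+10 = 105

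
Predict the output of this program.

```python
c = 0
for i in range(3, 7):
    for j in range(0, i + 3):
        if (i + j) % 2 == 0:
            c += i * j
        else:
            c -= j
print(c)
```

232

i=3,j=0: odd sum, c = 0-0 = 0
i=3,j=1: even sum, c = 0+3 = 3
i=3,j=2: odd sum, c = 3-2 = 1
i=3,j=3: even sum, c = 1+9 = 10
i=3,j=4: odd sum, c = 10-4 = 6
i=3,j=5: even sum, c = 6+15 = 21
i=4,j=0: even sum, c = 21+0 = 21
i=4,j=1: odd sum, c = 21-1 = 20
i=4,j=2: even sum, c = 20+8 = 28
i=4,j=3: odd sum, c = 28-3 = 25
i=4,j=4: even sum, c = 25+16 = 41
i=4,j=5: odd sum, c = 41-5 = 36
i=4,j=6: even sum, c = 36+24 = 60
i=5,j=0: odd sum, c = 60-0 = 60
i=5,j=1: even sum, c = 60+5 = 65
i=5,j=2: odd sum, c = 65-2 = 63
i=5,j=3: even sum, c = 63+15 = 78
i=5,j=4: odd sum, c = 78-4 = 74
i=5,j=5: even sum, c = 74+25 = 99
i=5,j=6: odd sum, c = 99-6 = 93
i=5,j=7: even sum, c = 93+35 = 128
i=6,j=0: even sum, c = 128+0 = 128
i=6,j=1: odd sum, c = 128-1 = 127
i=6,j=2: even sum, c = 127+12 = 139
i=6,j=3: odd sum, c = 139-3 = 136
i=6,j=4: even sum, c = 136+24 = 160
i=6,j=5: odd sum, c = 160-5 = 155
i=6,j=6: even sum, c = 155+36 = 191
i=6,j=7: odd sum, c = 191-7 = 184
i=6,j=8: even sum, c = 184+48 = 232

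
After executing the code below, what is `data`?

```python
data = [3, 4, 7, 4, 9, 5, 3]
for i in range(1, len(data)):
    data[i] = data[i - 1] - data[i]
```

[3, -1, -8, -12, -21, -26, -29]

i=1: data[1] = 3-4 = -1 → [3, -1, 7, 4, 9, 5, 3]
i=2: data[2] = (-1)-7 = -8 → [3, -1, -8, 4, 9, 5, 3]
i=3: data[3] = (-8)-4 = -12 → [3, -1, -8, -12, 9, 5, 3]
i=4: data[4] = (-12)-9 = -21 → [3, -1, -8, -12, -21, 5, 3]
i=5: data[5] = (-21)-5 = -26 → [3, -1, -8, -12, -21, -26, 3]
i=6: data[6] = (-26)-3 = -29 → [3, -1, -8, -12, -21, -26, -29]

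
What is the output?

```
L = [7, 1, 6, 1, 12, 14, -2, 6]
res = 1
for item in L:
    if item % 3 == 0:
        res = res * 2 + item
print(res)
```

62

item=7: not %3==0
item=1: not %3==0
item=6: %3==0, res = 1*2+6 = 8
item=1: not %3==0
item=12: %3==0, res = 8*2+12 = 28
item=14: not %3==0
item=-2: not %3==0
item=6: %3==0, res = 28*2+6 = 62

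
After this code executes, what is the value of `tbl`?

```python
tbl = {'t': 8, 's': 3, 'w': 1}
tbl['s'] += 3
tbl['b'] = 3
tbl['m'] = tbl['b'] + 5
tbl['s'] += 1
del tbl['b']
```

{'t': 8, 's': 7, 'w': 1, 'm': 8}

tbl['s'] = 3+3 = 6 → {'t': 8, 's': 6, 'w': 1}
tbl['b'] = 3 → {'t': 8, 's': 6, 'w': 1, 'b': 3}
tbl['m'] = tbl['b']+5 = 8 → {'t': 8, 's': 6, 'w': 1, 'b': 3, 'm': 8}
tbl['s'] = 6+1 = 7 → {'t': 8, 's': 7, 'w': 1, 'b': 3, 'm': 8}
del 'b' → {'t': 8, 's': 7, 'w': 1, 'm': 8}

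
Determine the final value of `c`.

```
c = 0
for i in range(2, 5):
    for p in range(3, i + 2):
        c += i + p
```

42

i=2,p=3: c = 0+5 = 5
i=3,p=3: c = 5+6 = 11
i=3,p=4: c = 11+7 = 18
i=4,p=3: c = 18+7 = 25
i=4,p=4: c = 25+8 = 33
i=4,p=5: c = 33+9 = 42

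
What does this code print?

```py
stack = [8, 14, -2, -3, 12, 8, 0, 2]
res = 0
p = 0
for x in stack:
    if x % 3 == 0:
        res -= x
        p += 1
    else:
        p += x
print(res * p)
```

x=8: not %3==0; p=8
x=14: not %3==0; p=22
x=-2: not %3==0; p=20
x=-3: %3==0, res = 0-(-3) = 3; p=21
x=12: %3==0, res = 3-12 = -9; p=22
x=8: not %3==0; p=30
x=0: %3==0, res = (-9)-0 = -9; p=31
x=2: not %3==0; p=33
res*p = (-9)*33 = -297

-297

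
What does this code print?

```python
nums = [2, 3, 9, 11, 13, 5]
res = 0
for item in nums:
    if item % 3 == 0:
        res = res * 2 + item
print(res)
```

item=2: not %3==0
item=3: %3==0, res = 0*2+3 = 3
item=9: %3==0, res = 3*2+9 = 15
item=11: not %3==0
item=13: not %3==0
item=5: not %3==0

15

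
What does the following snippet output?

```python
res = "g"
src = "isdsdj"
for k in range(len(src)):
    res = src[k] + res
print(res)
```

jdsdsig

k=0: prepend 'i' → 'ig'
k=1: prepend 's' → 'sig'
k=2: prepend 'd' → 'dsig'
k=3: prepend 's' → 'sdsig'
k=4: prepend 'd' → 'dsdsig'
k=5: prepend 'j' → 'jdsdsig'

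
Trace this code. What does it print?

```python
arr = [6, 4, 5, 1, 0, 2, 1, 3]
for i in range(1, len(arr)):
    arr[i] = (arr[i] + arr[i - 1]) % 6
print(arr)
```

[6, 4, 3, 4, 4, 0, 1, 4]

i=1: arr[1] = (4+6)%6 = 4 → [6, 4, 5, 1, 0, 2, 1, 3]
i=2: arr[2] = (5+4)%6 = 3 → [6, 4, 3, 1, 0, 2, 1, 3]
i=3: arr[3] = (1+3)%6 = 4 → [6, 4, 3, 4, 0, 2, 1, 3]
i=4: arr[4] = (0+4)%6 = 4 → [6, 4, 3, 4, 4, 2, 1, 3]
i=5: arr[5] = (2+4)%6 = 0 → [6, 4, 3, 4, 4, 0, 1, 3]
i=6: arr[6] = (1+0)%6 = 1 → [6, 4, 3, 4, 4, 0, 1, 3]
i=7: arr[7] = (3+1)%6 = 4 → [6, 4, 3, 4, 4, 0, 1, 4]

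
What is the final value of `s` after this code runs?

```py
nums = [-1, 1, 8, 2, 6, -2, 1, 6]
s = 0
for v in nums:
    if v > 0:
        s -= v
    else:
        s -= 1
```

v=-1: not >0, s = 0-1 = -1
v=1: >0, s = (-1)-1 = -2
v=8: >0, s = (-2)-8 = -10
v=2: >0, s = (-10)-2 = -12
v=6: >0, s = (-12)-6 = -18
v=-2: not >0, s = (-18)-1 = -19
v=1: >0, s = (-19)-1 = -20
v=6: >0, s = (-20)-6 = -26

-26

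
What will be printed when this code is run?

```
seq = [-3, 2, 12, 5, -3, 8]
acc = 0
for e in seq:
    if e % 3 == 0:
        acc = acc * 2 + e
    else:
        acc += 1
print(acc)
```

16

e=-3: %3==0, acc = 0*2+(-3) = -3
e=2: not %3==0, acc = (-3)+1 = -2
e=12: %3==0, acc = (-2)*2+12 = 8
e=5: not %3==0, acc = 8+1 = 9
e=-3: %3==0, acc = 9*2+(-3) = 15
e=8: not %3==0, acc = 15+1 = 16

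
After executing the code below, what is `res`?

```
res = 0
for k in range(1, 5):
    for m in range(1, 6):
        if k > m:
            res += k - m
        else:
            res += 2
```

k=1,m=1: not 1>1, res = 0+2 = 2
k=1,m=2: not 1>2, res = 2+2 = 4
k=1,m=3: not 1>3, res = 4+2 = 6
k=1,m=4: not 1>4, res = 6+2 = 8
k=1,m=5: not 1>5, res = 8+2 = 10
k=2,m=1: 2>1, res = 10+1 = 11
k=2,m=2: not 2>2, res = 11+2 = 13
k=2,m=3: not 2>3, res = 13+2 = 15
k=2,m=4: not 2>4, res = 15+2 = 17
k=2,m=5: not 2>5, res = 17+2 = 19
k=3,m=1: 3>1, res = 19+2 = 21
k=3,m=2: 3>2, res = 21+1 = 22
k=3,m=3: not 3>3, res = 22+2 = 24
k=3,m=4: not 3>4, res = 24+2 = 26
k=3,m=5: not 3>5, res = 26+2 = 28
k=4,m=1: 4>1, res = 28+3 = 31
k=4,m=2: 4>2, res = 31+2 = 33
k=4,m=3: 4>3, res = 33+1 = 34
k=4,m=4: not 4>4, res = 34+2 = 36
k=4,m=5: not 4>5, res = 36+2 = 38

38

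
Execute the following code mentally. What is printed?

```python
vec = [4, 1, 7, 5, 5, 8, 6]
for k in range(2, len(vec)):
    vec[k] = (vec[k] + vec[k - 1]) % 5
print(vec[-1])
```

2

k=2: vec[2] = (7+1)%5 = 3 → [4, 1, 3, 5, 5, 8, 6]
k=3: vec[3] = (5+3)%5 = 3 → [4, 1, 3, 3, 5, 8, 6]
k=4: vec[4] = (5+3)%5 = 3 → [4, 1, 3, 3, 3, 8, 6]
k=5: vec[5] = (8+3)%5 = 1 → [4, 1, 3, 3, 3, 1, 6]
k=6: vec[6] = (6+1)%5 = 2 → [4, 1, 3, 3, 3, 1, 2]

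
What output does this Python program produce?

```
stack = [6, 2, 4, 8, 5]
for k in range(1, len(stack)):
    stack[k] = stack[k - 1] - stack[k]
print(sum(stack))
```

-11

k=1: stack[1] = 6-2 = 4 → [6, 4, 4, 8, 5]
k=2: stack[2] = 4-4 = 0 → [6, 4, 0, 8, 5]
k=3: stack[3] = 0-8 = -8 → [6, 4, 0, -8, 5]
k=4: stack[4] = (-8)-5 = -13 → [6, 4, 0, -8, -13]
sum = -11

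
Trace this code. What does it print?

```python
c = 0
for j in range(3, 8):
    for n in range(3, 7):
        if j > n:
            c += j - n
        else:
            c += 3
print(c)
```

j=3,n=3: not 3>3, c = 0+3 = 3
j=3,n=4: not 3>4, c = 3+3 = 6
j=3,n=5: not 3>5, c = 6+3 = 9
j=3,n=6: not 3>6, c = 9+3 = 12
j=4,n=3: 4>3, c = 12+1 = 13
j=4,n=4: not 4>4, c = 13+3 = 16
j=4,n=5: not 4>5, c = 16+3 = 19
j=4,n=6: not 4>6, c = 19+3 = 22
j=5,n=3: 5>3, c = 22+2 = 24
j=5,n=4: 5>4, c = 24+1 = 25
j=5,n=5: not 5>5, c = 25+3 = 28
j=5,n=6: not 5>6, c = 28+3 = 31
j=6,n=3: 6>3, c = 31+3 = 34
j=6,n=4: 6>4, c = 34+2 = 36
j=6,n=5: 6>5, c = 36+1 = 37
j=6,n=6: not 6>6, c = 37+3 = 40
j=7,n=3: 7>3, c = 40+4 = 44
j=7,n=4: 7>4, c = 44+3 = 47
j=7,n=5: 7>5, c = 47+2 = 49
j=7,n=6: 7>6, c = 49+1 = 50

50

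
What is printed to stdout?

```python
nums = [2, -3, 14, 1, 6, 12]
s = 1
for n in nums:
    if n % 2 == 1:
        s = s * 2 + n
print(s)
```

n=2: not odd
n=-3: odd, s = 1*2+(-3) = -1
n=14: not odd
n=1: odd, s = (-1)*2+1 = -1
n=6: not odd
n=12: not odd

-1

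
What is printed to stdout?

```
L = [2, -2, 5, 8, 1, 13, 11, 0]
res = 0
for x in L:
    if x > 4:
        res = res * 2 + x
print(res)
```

109

x=2: not >4
x=-2: not >4
x=5: >4, res = 0*2+5 = 5
x=8: >4, res = 5*2+8 = 18
x=1: not >4
x=13: >4, res = 18*2+13 = 49
x=11: >4, res = 49*2+11 = 109
x=0: not >4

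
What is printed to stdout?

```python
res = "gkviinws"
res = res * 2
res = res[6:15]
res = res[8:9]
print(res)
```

w

repeat ×2 → 'gkviinwsgkviinws'
slice [6:15] → 'wsgkviinw'
slice [8:9] → 'w'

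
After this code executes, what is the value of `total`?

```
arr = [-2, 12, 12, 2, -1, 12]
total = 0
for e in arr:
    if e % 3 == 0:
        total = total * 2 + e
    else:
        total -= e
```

e=-2: not %3==0, total = 0-(-2) = 2
e=12: %3==0, total = 2*2+12 = 16
e=12: %3==0, total = 16*2+12 = 44
e=2: not %3==0, total = 44-2 = 42
e=-1: not %3==0, total = 42-(-1) = 43
e=12: %3==0, total = 43*2+12 = 98

98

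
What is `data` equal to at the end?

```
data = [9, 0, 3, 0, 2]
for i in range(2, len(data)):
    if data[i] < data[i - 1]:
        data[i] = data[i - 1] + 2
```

[9, 0, 3, 5, 7]

i=2: 3>=0, unchanged → [9, 0, 3, 0, 2]
i=3: 0<3, data[3] = 3+2 = 5 → [9, 0, 3, 5, 2]
i=4: 2<5, data[4] = 5+2 = 7 → [9, 0, 3, 5, 7]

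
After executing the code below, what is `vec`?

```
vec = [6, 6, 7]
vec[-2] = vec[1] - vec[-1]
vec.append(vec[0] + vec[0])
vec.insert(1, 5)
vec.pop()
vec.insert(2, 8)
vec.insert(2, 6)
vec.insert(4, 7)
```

[6, 5, 6, 8, 7, -1, 7]

vec[-2] = vec[1]-vec[-1] = 6-7 = -1 → [6, -1, 7]
append vec[0]+vec[0] = 6+6 = 12 → [6, -1, 7, 12]
insert 5 at 1 → [6, 5, -1, 7, 12]
pop() removes 12 → [6, 5, -1, 7]
insert 8 at 2 → [6, 5, 8, -1, 7]
insert 6 at 2 → [6, 5, 6, 8, -1, 7]
insert 7 at 4 → [6, 5, 6, 8, 7, -1, 7]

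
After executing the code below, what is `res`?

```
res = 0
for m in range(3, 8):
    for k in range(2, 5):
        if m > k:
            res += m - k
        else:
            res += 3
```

40

m=3,k=2: 3>2, res = 0+1 = 1
m=3,k=3: not 3>3, res = 1+3 = 4
m=3,k=4: not 3>4, res = 4+3 = 7
m=4,k=2: 4>2, res = 7+2 = 9
m=4,k=3: 4>3, res = 9+1 = 10
m=4,k=4: not 4>4, res = 10+3 = 13
m=5,k=2: 5>2, res = 13+3 = 16
m=5,k=3: 5>3, res = 16+2 = 18
m=5,k=4: 5>4, res = 18+1 = 19
m=6,k=2: 6>2, res = 19+4 = 23
m=6,k=3: 6>3, res = 23+3 = 26
m=6,k=4: 6>4, res = 26+2 = 28
m=7,k=2: 7>2, res = 28+5 = 33
m=7,k=3: 7>3, res = 33+4 = 37
m=7,k=4: 7>4, res = 37+3 = 40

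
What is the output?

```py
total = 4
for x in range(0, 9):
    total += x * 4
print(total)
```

148

x=0: total = 4+0*4 = 4
x=1: total = 4+1*4 = 8
x=2: total = 8+2*4 = 16
x=3: total = 16+3*4 = 28
x=4: total = 28+4*4 = 44
x=5: total = 44+5*4 = 64
x=6: total = 64+6*4 = 88
x=7: total = 88+7*4 = 116
x=8: total = 116+8*4 = 148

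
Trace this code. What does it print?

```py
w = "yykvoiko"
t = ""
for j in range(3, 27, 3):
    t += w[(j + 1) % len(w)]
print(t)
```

ookiyvky

j=3: add w[4]='o' → 'o'
j=6: add w[7]='o' → 'oo'
j=9: add w[2]='k' → 'ook'
j=12: add w[5]='i' → 'ooki'
j=15: add w[0]='y' → 'ookiy'
j=18: add w[3]='v' → 'ookiyv'
j=21: add w[6]='k' → 'ookiyvk'
j=24: add w[1]='y' → 'ookiyvky'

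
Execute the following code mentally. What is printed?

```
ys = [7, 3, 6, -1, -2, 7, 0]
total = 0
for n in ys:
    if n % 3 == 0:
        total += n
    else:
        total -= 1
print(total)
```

5

n=7: not %3==0, total = 0-1 = -1
n=3: %3==0, total = (-1)+3 = 2
n=6: %3==0, total = 2+6 = 8
n=-1: not %3==0, total = 8-1 = 7
n=-2: not %3==0, total = 7-1 = 6
n=7: not %3==0, total = 6-1 = 5
n=0: %3==0, total = 5+0 = 5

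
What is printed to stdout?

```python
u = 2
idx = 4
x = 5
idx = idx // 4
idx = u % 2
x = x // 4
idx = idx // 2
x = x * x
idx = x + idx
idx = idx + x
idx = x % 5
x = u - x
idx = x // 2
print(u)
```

2

idx = 4//4 = 1
idx = 2%2 = 0
x = 5//4 = 1
idx = 0//2 = 0
x = 1*1 = 1
idx = 1+0 = 1
idx = 1+1 = 2
idx = 1%5 = 1
x = 2-1 = 1
idx = 1//2 = 0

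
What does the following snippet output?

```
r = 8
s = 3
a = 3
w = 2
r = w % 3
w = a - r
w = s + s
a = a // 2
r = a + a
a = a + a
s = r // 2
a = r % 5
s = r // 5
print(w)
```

r = 2%3 = 2
w = 3-2 = 1
w = 3+3 = 6
a = 3//2 = 1
r = 1+1 = 2
a = 1+1 = 2
s = 2//2 = 1
a = 2%5 = 2
s = 2//5 = 0

6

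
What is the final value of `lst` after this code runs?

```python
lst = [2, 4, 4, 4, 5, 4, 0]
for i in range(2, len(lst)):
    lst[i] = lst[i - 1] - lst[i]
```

i=2: lst[2] = 4-4 = 0 → [2, 4, 0, 4, 5, 4, 0]
i=3: lst[3] = 0-4 = -4 → [2, 4, 0, -4, 5, 4, 0]
i=4: lst[4] = (-4)-5 = -9 → [2, 4, 0, -4, -9, 4, 0]
i=5: lst[5] = (-9)-4 = -13 → [2, 4, 0, -4, -9, -13, 0]
i=6: lst[6] = (-13)-0 = -13 → [2, 4, 0, -4, -9, -13, -13]

[2, 4, 0, -4, -9, -13, -13]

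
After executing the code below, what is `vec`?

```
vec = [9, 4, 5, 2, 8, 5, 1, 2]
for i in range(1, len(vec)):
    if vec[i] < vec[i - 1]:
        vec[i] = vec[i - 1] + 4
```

i=1: 4<9, vec[1] = 9+4 = 13 → [9, 13, 5, 2, 8, 5, 1, 2]
i=2: 5<13, vec[2] = 13+4 = 17 → [9, 13, 17, 2, 8, 5, 1, 2]
i=3: 2<17, vec[3] = 17+4 = 21 → [9, 13, 17, 21, 8, 5, 1, 2]
i=4: 8<21, vec[4] = 21+4 = 25 → [9, 13, 17, 21, 25, 5, 1, 2]
i=5: 5<25, vec[5] = 25+4 = 29 → [9, 13, 17, 21, 25, 29, 1, 2]
i=6: 1<29, vec[6] = 29+4 = 33 → [9, 13, 17, 21, 25, 29, 33, 2]
i=7: 2<33, vec[7] = 33+4 = 37 → [9, 13, 17, 21, 25, 29, 33, 37]

[9, 13, 17, 21, 25, 29, 33, 37]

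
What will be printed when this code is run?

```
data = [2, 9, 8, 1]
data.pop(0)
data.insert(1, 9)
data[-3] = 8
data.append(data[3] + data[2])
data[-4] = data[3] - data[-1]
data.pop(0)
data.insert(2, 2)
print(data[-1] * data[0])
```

pop(0) removes 2 → [9, 8, 1]
insert 9 at 1 → [9, 9, 8, 1]
data[-3] = 8 → [9, 8, 8, 1]
append data[3]+data[2] = 1+8 = 9 → [9, 8, 8, 1, 9]
data[-4] = data[3]-data[-1] = 1-9 = -8 → [9, -8, 8, 1, 9]
pop(0) removes 9 → [-8, 8, 1, 9]
insert 2 at 2 → [-8, 8, 2, 1, 9]
data[-1]*data[0] = 9*(-8) = -72

-72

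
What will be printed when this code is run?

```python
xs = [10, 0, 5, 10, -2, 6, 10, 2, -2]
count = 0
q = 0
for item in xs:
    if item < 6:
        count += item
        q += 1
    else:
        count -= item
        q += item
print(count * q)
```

item=10: not <6, count = 0-10 = -10; q=10
item=0: <6, count = (-10)+0 = -10; q=11
item=5: <6, count = (-10)+5 = -5; q=12
item=10: not <6, count = (-5)-10 = -15; q=22
item=-2: <6, count = (-15)+(-2) = -17; q=23
item=6: not <6, count = (-17)-6 = -23; q=29
item=10: not <6, count = (-23)-10 = -33; q=39
item=2: <6, count = (-33)+2 = -31; q=40
item=-2: <6, count = (-31)+(-2) = -33; q=41
count*q = (-33)*41 = -1353

-1353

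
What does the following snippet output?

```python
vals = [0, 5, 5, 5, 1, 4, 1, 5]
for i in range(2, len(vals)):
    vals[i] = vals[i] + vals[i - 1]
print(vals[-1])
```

26

i=2: vals[2] = 5+5 = 10 → [0, 5, 10, 5, 1, 4, 1, 5]
i=3: vals[3] = 5+10 = 15 → [0, 5, 10, 15, 1, 4, 1, 5]
i=4: vals[4] = 1+15 = 16 → [0, 5, 10, 15, 16, 4, 1, 5]
i=5: vals[5] = 4+16 = 20 → [0, 5, 10, 15, 16, 20, 1, 5]
i=6: vals[6] = 1+20 = 21 → [0, 5, 10, 15, 16, 20, 21, 5]
i=7: vals[7] = 5+21 = 26 → [0, 5, 10, 15, 16, 20, 21, 26]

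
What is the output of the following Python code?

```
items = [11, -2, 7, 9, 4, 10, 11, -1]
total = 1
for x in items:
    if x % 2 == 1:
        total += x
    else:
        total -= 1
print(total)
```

35

x=11: odd, total = 1+11 = 12
x=-2: not odd, total = 12-1 = 11
x=7: odd, total = 11+7 = 18
x=9: odd, total = 18+9 = 27
x=4: not odd, total = 27-1 = 26
x=10: not odd, total = 26-1 = 25
x=11: odd, total = 25+11 = 36
x=-1: odd, total = 36+(-1) = 35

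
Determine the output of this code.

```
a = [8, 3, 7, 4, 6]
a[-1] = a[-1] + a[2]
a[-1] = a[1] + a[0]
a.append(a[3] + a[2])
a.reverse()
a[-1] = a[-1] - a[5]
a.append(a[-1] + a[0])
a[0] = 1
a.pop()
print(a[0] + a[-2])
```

4

a[-1] = a[-1]+a[2] = 6+7 = 13 → [8, 3, 7, 4, 13]
a[-1] = a[1]+a[0] = 3+8 = 11 → [8, 3, 7, 4, 11]
append a[3]+a[2] = 4+7 = 11 → [8, 3, 7, 4, 11, 11]
reverse → [11, 11, 4, 7, 3, 8]
a[-1] = a[-1]-a[5] = 8-8 = 0 → [11, 11, 4, 7, 3, 0]
append a[-1]+a[0] = 0+11 = 11 → [11, 11, 4, 7, 3, 0, 11]
a[0] = 1 → [1, 11, 4, 7, 3, 0, 11]
pop() removes 11 → [1, 11, 4, 7, 3, 0]
a[0]+a[-2] = 1+3 = 4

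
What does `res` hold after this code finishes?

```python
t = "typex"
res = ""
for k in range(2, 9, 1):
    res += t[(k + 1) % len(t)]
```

k=2: add t[3]='e' → 'e'
k=3: add t[4]='x' → 'ex'
k=4: add t[0]='t' → 'ext'
k=5: add t[1]='y' → 'exty'
k=6: add t[2]='p' → 'extyp'
k=7: add t[3]='e' → 'extype'
k=8: add t[4]='x' → 'extypex'

'extypex'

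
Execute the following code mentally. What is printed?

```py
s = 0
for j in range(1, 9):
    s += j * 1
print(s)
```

36

j=1: s = 0+1*1 = 1
j=2: s = 1+2*1 = 3
j=3: s = 3+3*1 = 6
j=4: s = 6+4*1 = 10
j=5: s = 10+5*1 = 15
j=6: s = 15+6*1 = 21
j=7: s = 21+7*1 = 28
j=8: s = 28+8*1 = 36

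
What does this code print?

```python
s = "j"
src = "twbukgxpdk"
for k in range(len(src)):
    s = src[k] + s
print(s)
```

kdpxgkubwtj

k=0: prepend 't' → 'tj'
k=1: prepend 'w' → 'wtj'
k=2: prepend 'b' → 'bwtj'
k=3: prepend 'u' → 'ubwtj'
k=4: prepend 'k' → 'kubwtj'
k=5: prepend 'g' → 'gkubwtj'
k=6: prepend 'x' → 'xgkubwtj'
k=7: prepend 'p' → 'pxgkubwtj'
k=8: prepend 'd' → 'dpxgkubwtj'
k=9: prepend 'k' → 'kdpxgkubwtj'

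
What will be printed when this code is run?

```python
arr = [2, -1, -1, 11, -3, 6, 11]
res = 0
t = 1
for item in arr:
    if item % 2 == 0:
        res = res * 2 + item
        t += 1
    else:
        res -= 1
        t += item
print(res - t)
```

item=2: even, res = 0*2+2 = 2; t=2
item=-1: not even, res = 2-1 = 1; t=1
item=-1: not even, res = 1-1 = 0; t=0
item=11: not even, res = 0-1 = -1; t=11
item=-3: not even, res = (-1)-1 = -2; t=8
item=6: even, res = (-2)*2+6 = 2; t=9
item=11: not even, res = 2-1 = 1; t=20
res-t = 1-20 = -19

-19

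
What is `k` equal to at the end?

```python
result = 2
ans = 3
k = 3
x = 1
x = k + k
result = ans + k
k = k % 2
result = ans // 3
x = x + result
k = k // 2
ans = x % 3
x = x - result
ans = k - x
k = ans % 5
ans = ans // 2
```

4

x = 3+3 = 6
result = 3+3 = 6
k = 3%2 = 1
result = 3//3 = 1
x = 6+1 = 7
k = 1//2 = 0
ans = 7%3 = 1
x = 7-1 = 6
ans = 0-6 = -6
k = (-6)%5 = 4
ans = (-6)//2 = -3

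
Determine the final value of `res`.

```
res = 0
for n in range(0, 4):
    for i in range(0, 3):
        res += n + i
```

n=0,i=0: res = 0+0 = 0
n=0,i=1: res = 0+1 = 1
n=0,i=2: res = 1+2 = 3
n=1,i=0: res = 3+1 = 4
n=1,i=1: res = 4+2 = 6
n=1,i=2: res = 6+3 = 9
n=2,i=0: res = 9+2 = 11
n=2,i=1: res = 11+3 = 14
n=2,i=2: res = 14+4 = 18
n=3,i=0: res = 18+3 = 21
n=3,i=1: res = 21+4 = 25
n=3,i=2: res = 25+5 = 30

30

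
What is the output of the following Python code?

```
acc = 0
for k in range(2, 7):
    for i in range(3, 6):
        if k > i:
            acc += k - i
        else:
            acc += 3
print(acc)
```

k=2,i=3: not 2>3, acc = 0+3 = 3
k=2,i=4: not 2>4, acc = 3+3 = 6
k=2,i=5: not 2>5, acc = 6+3 = 9
k=3,i=3: not 3>3, acc = 9+3 = 12
k=3,i=4: not 3>4, acc = 12+3 = 15
k=3,i=5: not 3>5, acc = 15+3 = 18
k=4,i=3: 4>3, acc = 18+1 = 19
k=4,i=4: not 4>4, acc = 19+3 = 22
k=4,i=5: not 4>5, acc = 22+3 = 25
k=5,i=3: 5>3, acc = 25+2 = 27
k=5,i=4: 5>4, acc = 27+1 = 28
k=5,i=5: not 5>5, acc = 28+3 = 31
k=6,i=3: 6>3, acc = 31+3 = 34
k=6,i=4: 6>4, acc = 34+2 = 36
k=6,i=5: 6>5, acc = 36+1 = 37

37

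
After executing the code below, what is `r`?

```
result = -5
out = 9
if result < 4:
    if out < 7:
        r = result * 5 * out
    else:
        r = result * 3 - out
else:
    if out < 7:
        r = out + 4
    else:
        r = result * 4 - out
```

result=-5, out=9
result < 4 is True; out < 7 is False
→ r = result * 3 - out = -24

-24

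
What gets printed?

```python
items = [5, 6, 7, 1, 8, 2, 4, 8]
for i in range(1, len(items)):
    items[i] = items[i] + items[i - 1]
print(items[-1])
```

41

i=1: items[1] = 6+5 = 11 → [5, 11, 7, 1, 8, 2, 4, 8]
i=2: items[2] = 7+11 = 18 → [5, 11, 18, 1, 8, 2, 4, 8]
i=3: items[3] = 1+18 = 19 → [5, 11, 18, 19, 8, 2, 4, 8]
i=4: items[4] = 8+19 = 27 → [5, 11, 18, 19, 27, 2, 4, 8]
i=5: items[5] = 2+27 = 29 → [5, 11, 18, 19, 27, 29, 4, 8]
i=6: items[6] = 4+29 = 33 → [5, 11, 18, 19, 27, 29, 33, 8]
i=7: items[7] = 8+33 = 41 → [5, 11, 18, 19, 27, 29, 33, 41]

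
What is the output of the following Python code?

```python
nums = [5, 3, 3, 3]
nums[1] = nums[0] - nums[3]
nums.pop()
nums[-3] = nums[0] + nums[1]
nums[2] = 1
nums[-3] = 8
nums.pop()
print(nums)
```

[8, 2]

nums[1] = nums[0]-nums[3] = 5-3 = 2 → [5, 2, 3, 3]
pop() removes 3 → [5, 2, 3]
nums[-3] = nums[0]+nums[1] = 5+2 = 7 → [7, 2, 3]
nums[2] = 1 → [7, 2, 1]
nums[-3] = 8 → [8, 2, 1]
pop() removes 1 → [8, 2]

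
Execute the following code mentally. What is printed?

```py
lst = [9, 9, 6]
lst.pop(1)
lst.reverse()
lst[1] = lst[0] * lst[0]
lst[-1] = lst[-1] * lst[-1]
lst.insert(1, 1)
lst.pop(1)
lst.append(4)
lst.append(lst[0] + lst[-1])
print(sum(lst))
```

1316

pop(1) removes 9 → [9, 6]
reverse → [6, 9]
lst[1] = lst[0]*lst[0] = 6*6 = 36 → [6, 36]
lst[-1] = lst[-1]*lst[-1] = 36*36 = 1296 → [6, 1296]
insert 1 at 1 → [6, 1, 1296]
pop(1) removes 1 → [6, 1296]
append 4 → [6, 1296, 4]
append lst[0]+lst[-1] = 6+4 = 10 → [6, 1296, 4, 10]
sum = 1316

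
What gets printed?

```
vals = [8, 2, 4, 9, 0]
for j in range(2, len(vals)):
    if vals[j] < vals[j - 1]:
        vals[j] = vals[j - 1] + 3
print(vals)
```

[8, 2, 4, 9, 12]

j=2: 4>=2, unchanged → [8, 2, 4, 9, 0]
j=3: 9>=4, unchanged → [8, 2, 4, 9, 0]
j=4: 0<9, vals[4] = 9+3 = 12 → [8, 2, 4, 9, 12]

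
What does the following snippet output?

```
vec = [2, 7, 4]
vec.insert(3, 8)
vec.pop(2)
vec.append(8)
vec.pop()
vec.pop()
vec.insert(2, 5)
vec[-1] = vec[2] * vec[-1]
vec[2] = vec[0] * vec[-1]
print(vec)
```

[2, 7, 50]

insert 8 at 3 → [2, 7, 4, 8]
pop(2) removes 4 → [2, 7, 8]
append 8 → [2, 7, 8, 8]
pop() removes 8 → [2, 7, 8]
pop() removes 8 → [2, 7]
insert 5 at 2 → [2, 7, 5]
vec[-1] = vec[2]*vec[-1] = 5*5 = 25 → [2, 7, 25]
vec[2] = vec[0]*vec[-1] = 2*25 = 50 → [2, 7, 50]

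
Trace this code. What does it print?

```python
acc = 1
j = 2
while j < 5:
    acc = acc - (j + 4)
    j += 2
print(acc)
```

j=2: acc = 1-6 = -5
j=4: acc = (-5)-8 = -13

-13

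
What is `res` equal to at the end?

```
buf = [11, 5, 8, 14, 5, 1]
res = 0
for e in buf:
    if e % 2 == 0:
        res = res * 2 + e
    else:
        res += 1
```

e=11: not even, res = 0+1 = 1
e=5: not even, res = 1+1 = 2
e=8: even, res = 2*2+8 = 12
e=14: even, res = 12*2+14 = 38
e=5: not even, res = 38+1 = 39
e=1: not even, res = 39+1 = 40

40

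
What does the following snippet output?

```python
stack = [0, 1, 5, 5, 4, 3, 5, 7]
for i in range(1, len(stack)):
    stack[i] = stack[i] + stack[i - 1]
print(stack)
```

[0, 1, 6, 11, 15, 18, 23, 30]

i=1: stack[1] = 1+0 = 1 → [0, 1, 5, 5, 4, 3, 5, 7]
i=2: stack[2] = 5+1 = 6 → [0, 1, 6, 5, 4, 3, 5, 7]
i=3: stack[3] = 5+6 = 11 → [0, 1, 6, 11, 4, 3, 5, 7]
i=4: stack[4] = 4+11 = 15 → [0, 1, 6, 11, 15, 3, 5, 7]
i=5: stack[5] = 3+15 = 18 → [0, 1, 6, 11, 15, 18, 5, 7]
i=6: stack[6] = 5+18 = 23 → [0, 1, 6, 11, 15, 18, 23, 7]
i=7: stack[7] = 7+23 = 30 → [0, 1, 6, 11, 15, 18, 23, 30]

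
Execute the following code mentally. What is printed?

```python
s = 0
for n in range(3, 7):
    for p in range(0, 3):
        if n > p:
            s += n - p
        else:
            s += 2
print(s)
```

42

n=3,p=0: 3>0, s = 0+3 = 3
n=3,p=1: 3>1, s = 3+2 = 5
n=3,p=2: 3>2, s = 5+1 = 6
n=4,p=0: 4>0, s = 6+4 = 10
n=4,p=1: 4>1, s = 10+3 = 13
n=4,p=2: 4>2, s = 13+2 = 15
n=5,p=0: 5>0, s = 15+5 = 20
n=5,p=1: 5>1, s = 20+4 = 24
n=5,p=2: 5>2, s = 24+3 = 27
n=6,p=0: 6>0, s = 27+6 = 33
n=6,p=1: 6>1, s = 33+5 = 38
n=6,p=2: 6>2, s = 38+4 = 42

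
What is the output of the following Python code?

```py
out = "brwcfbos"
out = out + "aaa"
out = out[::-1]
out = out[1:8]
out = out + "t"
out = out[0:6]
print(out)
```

+ 'aaa' → 'brwcfbosaaa'
reverse → 'aaasobfcwrb'
slice [1:8] → 'aasobfc'
+ 't' → 'aasobfct'
slice [0:6] → 'aasobf'

aasobf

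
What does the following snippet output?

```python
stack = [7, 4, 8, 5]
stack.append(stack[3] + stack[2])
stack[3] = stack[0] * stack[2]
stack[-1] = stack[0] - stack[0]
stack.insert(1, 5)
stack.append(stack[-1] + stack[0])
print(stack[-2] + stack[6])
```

7

append stack[3]+stack[2] = 5+8 = 13 → [7, 4, 8, 5, 13]
stack[3] = stack[0]*stack[2] = 7*8 = 56 → [7, 4, 8, 56, 13]
stack[-1] = stack[0]-stack[0] = 7-7 = 0 → [7, 4, 8, 56, 0]
insert 5 at 1 → [7, 5, 4, 8, 56, 0]
append stack[-1]+stack[0] = 0+7 = 7 → [7, 5, 4, 8, 56, 0, 7]
stack[-2]+stack[6] = 0+7 = 7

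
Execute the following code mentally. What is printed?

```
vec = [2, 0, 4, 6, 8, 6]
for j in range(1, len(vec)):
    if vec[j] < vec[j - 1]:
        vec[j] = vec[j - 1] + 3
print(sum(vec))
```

57

j=1: 0<2, vec[1] = 2+3 = 5 → [2, 5, 4, 6, 8, 6]
j=2: 4<5, vec[2] = 5+3 = 8 → [2, 5, 8, 6, 8, 6]
j=3: 6<8, vec[3] = 8+3 = 11 → [2, 5, 8, 11, 8, 6]
j=4: 8<11, vec[4] = 11+3 = 14 → [2, 5, 8, 11, 14, 6]
j=5: 6<14, vec[5] = 14+3 = 17 → [2, 5, 8, 11, 14, 17]
sum = 57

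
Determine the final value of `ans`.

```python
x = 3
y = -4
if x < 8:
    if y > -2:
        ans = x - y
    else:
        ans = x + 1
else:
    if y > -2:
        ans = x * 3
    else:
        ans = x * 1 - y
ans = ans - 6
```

x=3, y=-4
x < 8 is True; y > -2 is False
→ ans = x + 1 = 4
ans = 4-6 = -2

-2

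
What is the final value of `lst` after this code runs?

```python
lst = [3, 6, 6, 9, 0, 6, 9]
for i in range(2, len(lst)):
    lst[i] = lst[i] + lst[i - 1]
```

i=2: lst[2] = 6+6 = 12 → [3, 6, 12, 9, 0, 6, 9]
i=3: lst[3] = 9+12 = 21 → [3, 6, 12, 21, 0, 6, 9]
i=4: lst[4] = 0+21 = 21 → [3, 6, 12, 21, 21, 6, 9]
i=5: lst[5] = 6+21 = 27 → [3, 6, 12, 21, 21, 27, 9]
i=6: lst[6] = 9+27 = 36 → [3, 6, 12, 21, 21, 27, 36]

[3, 6, 12, 21, 21, 27, 36]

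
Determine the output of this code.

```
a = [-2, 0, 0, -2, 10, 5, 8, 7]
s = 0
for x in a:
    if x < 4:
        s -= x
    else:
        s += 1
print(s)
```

x=-2: <4, s = 0-(-2) = 2
x=0: <4, s = 2-0 = 2
x=0: <4, s = 2-0 = 2
x=-2: <4, s = 2-(-2) = 4
x=10: not <4, s = 4+1 = 5
x=5: not <4, s = 5+1 = 6
x=8: not <4, s = 6+1 = 7
x=7: not <4, s = 7+1 = 8

8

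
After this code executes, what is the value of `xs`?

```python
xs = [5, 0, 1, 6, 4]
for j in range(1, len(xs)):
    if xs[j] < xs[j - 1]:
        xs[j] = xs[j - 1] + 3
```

j=1: 0<5, xs[1] = 5+3 = 8 → [5, 8, 1, 6, 4]
j=2: 1<8, xs[2] = 8+3 = 11 → [5, 8, 11, 6, 4]
j=3: 6<11, xs[3] = 11+3 = 14 → [5, 8, 11, 14, 4]
j=4: 4<14, xs[4] = 14+3 = 17 → [5, 8, 11, 14, 17]

[5, 8, 11, 14, 17]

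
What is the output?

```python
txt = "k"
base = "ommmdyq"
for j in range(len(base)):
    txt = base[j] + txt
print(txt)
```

j=0: prepend 'o' → 'ok'
j=1: prepend 'm' → 'mok'
j=2: prepend 'm' → 'mmok'
j=3: prepend 'm' → 'mmmok'
j=4: prepend 'd' → 'dmmmok'
j=5: prepend 'y' → 'ydmmmok'
j=6: prepend 'q' → 'qydmmmok'

qydmmmok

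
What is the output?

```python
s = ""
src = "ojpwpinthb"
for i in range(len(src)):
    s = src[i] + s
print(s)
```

i=0: prepend 'o' → 'o'
i=1: prepend 'j' → 'jo'
i=2: prepend 'p' → 'pjo'
i=3: prepend 'w' → 'wpjo'
i=4: prepend 'p' → 'pwpjo'
i=5: prepend 'i' → 'ipwpjo'
i=6: prepend 'n' → 'nipwpjo'
i=7: prepend 't' → 'tnipwpjo'
i=8: prepend 'h' → 'htnipwpjo'
i=9: prepend 'b' → 'bhtnipwpjo'

bhtnipwpjo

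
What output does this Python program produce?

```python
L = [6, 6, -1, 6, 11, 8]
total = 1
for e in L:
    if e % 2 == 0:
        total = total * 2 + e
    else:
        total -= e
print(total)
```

e=6: even, total = 1*2+6 = 8
e=6: even, total = 8*2+6 = 22
e=-1: not even, total = 22-(-1) = 23
e=6: even, total = 23*2+6 = 52
e=11: not even, total = 52-11 = 41
e=8: even, total = 41*2+8 = 90

90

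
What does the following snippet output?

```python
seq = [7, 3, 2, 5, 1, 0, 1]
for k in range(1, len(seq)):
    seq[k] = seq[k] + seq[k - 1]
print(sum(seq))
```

101

k=1: seq[1] = 3+7 = 10 → [7, 10, 2, 5, 1, 0, 1]
k=2: seq[2] = 2+10 = 12 → [7, 10, 12, 5, 1, 0, 1]
k=3: seq[3] = 5+12 = 17 → [7, 10, 12, 17, 1, 0, 1]
k=4: seq[4] = 1+17 = 18 → [7, 10, 12, 17, 18, 0, 1]
k=5: seq[5] = 0+18 = 18 → [7, 10, 12, 17, 18, 18, 1]
k=6: seq[6] = 1+18 = 19 → [7, 10, 12, 17, 18, 18, 19]
sum = 101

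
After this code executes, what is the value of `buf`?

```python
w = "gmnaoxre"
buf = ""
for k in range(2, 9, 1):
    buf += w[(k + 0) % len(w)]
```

'naoxreg'

k=2: add w[2]='n' → 'n'
k=3: add w[3]='a' → 'na'
k=4: add w[4]='o' → 'nao'
k=5: add w[5]='x' → 'naox'
k=6: add w[6]='r' → 'naoxr'
k=7: add w[7]='e' → 'naoxre'
k=8: add w[0]='g' → 'naoxreg'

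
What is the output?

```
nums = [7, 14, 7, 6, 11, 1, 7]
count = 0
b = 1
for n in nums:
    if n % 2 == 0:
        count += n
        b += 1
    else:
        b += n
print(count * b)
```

720

n=7: not even; b=8
n=14: even, count = 0+14 = 14; b=9
n=7: not even; b=16
n=6: even, count = 14+6 = 20; b=17
n=11: not even; b=28
n=1: not even; b=29
n=7: not even; b=36
count*b = 20*36 = 720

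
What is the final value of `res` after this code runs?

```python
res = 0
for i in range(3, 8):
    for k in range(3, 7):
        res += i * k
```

i=3,k=3: res = 0+9 = 9
i=3,k=4: res = 9+12 = 21
i=3,k=5: res = 21+15 = 36
i=3,k=6: res = 36+18 = 54
i=4,k=3: res = 54+12 = 66
i=4,k=4: res = 66+16 = 82
i=4,k=5: res = 82+20 = 102
i=4,k=6: res = 102+24 = 126
i=5,k=3: res = 126+15 = 141
i=5,k=4: res = 141+20 = 161
i=5,k=5: res = 161+25 = 186
i=5,k=6: res = 186+30 = 216
i=6,k=3: res = 216+18 = 234
i=6,k=4: res = 234+24 = 258
i=6,k=5: res = 258+30 = 288
i=6,k=6: res = 288+36 = 324
i=7,k=3: res = 324+21 = 345
i=7,k=4: res = 345+28 = 373
i=7,k=5: res = 373+35 = 408
i=7,k=6: res = 408+42 = 450

450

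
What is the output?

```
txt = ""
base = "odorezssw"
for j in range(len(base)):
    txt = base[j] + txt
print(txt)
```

wsszerodo

j=0: prepend 'o' → 'o'
j=1: prepend 'd' → 'do'
j=2: prepend 'o' → 'odo'
j=3: prepend 'r' → 'rodo'
j=4: prepend 'e' → 'erodo'
j=5: prepend 'z' → 'zerodo'
j=6: prepend 's' → 'szerodo'
j=7: prepend 's' → 'sszerodo'
j=8: prepend 'w' → 'wsszerodo'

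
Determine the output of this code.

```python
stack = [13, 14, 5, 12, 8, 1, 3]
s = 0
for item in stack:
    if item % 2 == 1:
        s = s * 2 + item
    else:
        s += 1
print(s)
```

item=13: odd, s = 0*2+13 = 13
item=14: not odd, s = 13+1 = 14
item=5: odd, s = 14*2+5 = 33
item=12: not odd, s = 33+1 = 34
item=8: not odd, s = 34+1 = 35
item=1: odd, s = 35*2+1 = 71
item=3: odd, s = 71*2+3 = 145

145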